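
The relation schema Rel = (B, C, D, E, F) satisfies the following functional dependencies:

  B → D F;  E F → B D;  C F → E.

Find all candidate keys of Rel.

{B, C}, {C, F}

Attribute C never appears on the right-hand side of any dependency, so C must belong to every candidate key.
{C}⁺ = {C}, which is not all of the schema, so we must add further attributes.
{B, C}⁺: B→DF adds D, F; CF→E adds E → {B, C, D, E, F}. Minimal: {C}⁺ = {C}; {B}⁺ = {B, D, F} — none reach the full schema.
{C, F}⁺: CF→E adds E; EF→BD adds B, D → {B, C, D, E, F}. Minimal: {F}⁺ = {F}; {C}⁺ = {C} — none reach the full schema.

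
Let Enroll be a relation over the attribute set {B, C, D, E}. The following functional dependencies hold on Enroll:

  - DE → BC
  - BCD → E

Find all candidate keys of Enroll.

Attribute D never appears on the right-hand side of any dependency, so D must belong to every candidate key.
{D}⁺ = {D}, which is not all of the schema, so we must add further attributes.
{D, E}⁺: DE→BC adds B, C → {B, C, D, E}.
{B, C, D}⁺: BCD→E adds E → {B, C, D, E}.
Any other superkey contains one of these as a subset, so there are no further candidate keys.

(D, E), (B, C, D)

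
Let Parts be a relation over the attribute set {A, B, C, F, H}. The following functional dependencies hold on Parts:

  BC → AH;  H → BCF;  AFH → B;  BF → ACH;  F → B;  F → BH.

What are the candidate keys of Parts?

{F}; {H}; {B, C}

{F}⁺: F→B adds B; F→BH adds H; H→BCF adds C; BF→ACH adds A → {A, B, C, F, H}.
{H}⁺: H→BCF adds B, C, F; BF→ACH adds A → {A, B, C, F, H}.
{B, C}⁺: BC→AH adds A, H; H→BCF adds F → {A, B, C, F, H}. Minimal: {C}⁺ = {C}; {B}⁺ = {B} — none reach the full schema.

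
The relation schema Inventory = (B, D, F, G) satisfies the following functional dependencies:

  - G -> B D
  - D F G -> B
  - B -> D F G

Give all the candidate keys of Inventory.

{B}⁺: B→DFG adds D, F, G → {B, D, F, G}.
{G}⁺: G→BD adds B, D; B→DFG adds F → {B, D, F, G}.

B; G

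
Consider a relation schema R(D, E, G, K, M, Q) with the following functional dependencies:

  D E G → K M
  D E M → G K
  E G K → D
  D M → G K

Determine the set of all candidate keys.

Attributes E, Q never appear on any right-hand side, so every candidate key must contain {E, Q}.
{E, Q}⁺ = {E, Q}, which is not all of the schema, so we must add further attributes.
{D, E, G, Q}⁺: DEG→KM adds K, M → {D, E, G, K, M, Q}. Minimal: {E, G, Q}⁺ = {E, G, Q}; {D, G, Q}⁺ = {D, G, Q}; {D, E, Q}⁺ = {D, E, Q}; … — none reach the full schema.
{D, E, M, Q}⁺: DEM→GK adds G, K → {D, E, G, K, M, Q}. Minimal: {E, M, Q}⁺ = {E, M, Q}; {D, M, Q}⁺ = {D, G, K, M, Q}; {D, E, Q}⁺ = {D, E, Q}; … — none reach the full schema.
{E, G, K, Q}⁺: EGK→D adds D; DEG→KM adds M → {D, E, G, K, M, Q}. Minimal: {G, K, Q}⁺ = {G, K, Q}; {E, K, Q}⁺ = {E, K, Q}; {E, G, Q}⁺ = {E, G, Q}; … — none reach the full schema.

{D, E, G, Q}, {D, E, M, Q}, {E, G, K, Q}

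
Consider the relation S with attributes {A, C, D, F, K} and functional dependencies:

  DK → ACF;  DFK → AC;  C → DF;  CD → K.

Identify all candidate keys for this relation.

{C}⁺: C→DF adds D, F; CD→K adds K; DK→ACF adds A → {A, C, D, F, K}.
{D, K}⁺: DK→ACF adds A, C, F → {A, C, D, F, K}. Minimal: {K}⁺ = {K}; {D}⁺ = {D} — none reach the full schema.
Any other superkey contains one of these as a subset, so there are no further candidate keys.

C, DK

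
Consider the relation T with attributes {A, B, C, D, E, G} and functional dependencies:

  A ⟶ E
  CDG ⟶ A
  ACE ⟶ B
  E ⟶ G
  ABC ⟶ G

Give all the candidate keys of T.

(A, C, D); (C, D, E); (C, D, G)

Attributes C, D never appear on any right-hand side, so every candidate key must contain {C, D}.
{C, D}⁺ = {C, D}, which is not all of the schema, so we must add further attributes.
{A, C, D}⁺: A→E adds E; ACE→B adds B; E→G adds G → {A, B, C, D, E, G}. Minimal: {C, D}⁺ = {C, D}; {A, D}⁺ = {A, D, E, G}; {A, C}⁺ = {A, B, C, E, G} — none reach the full schema.
{C, D, E}⁺: E→G adds G; CDG→A adds A; ACE→B adds B → {A, B, C, D, E, G}. Minimal: {D, E}⁺ = {D, E, G}; {C, E}⁺ = {C, E, G}; {C, D}⁺ = {C, D} — none reach the full schema.
{C, D, G}⁺: CDG→A adds A; A→E adds E; ACE→B adds B → {A, B, C, D, E, G}. Minimal: {D, G}⁺ = {D, G}; {C, G}⁺ = {C, G}; {C, D}⁺ = {C, D} — none reach the full schema.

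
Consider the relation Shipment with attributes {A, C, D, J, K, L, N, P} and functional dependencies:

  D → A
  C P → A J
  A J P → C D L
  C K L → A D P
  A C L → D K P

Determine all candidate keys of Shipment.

Attribute N never appears on the right-hand side of any dependency, so N must belong to every candidate key.
{N}⁺ = {N}, which is not all of the schema, so we must add further attributes.
{C, N, P}⁺: CP→AJ adds A, J; AJP→CDL adds D, L; ACL→DKP adds K → {A, C, D, J, K, L, N, P}. Minimal: {N, P}⁺ = {N, P}; {C, P}⁺ = {A, C, D, J, K, L, P}; {C, N}⁺ = {C, N} — none reach the full schema.
{A, C, L, N}⁺: ACL→DKP adds D, K, P; CP→AJ adds J → {A, C, D, J, K, L, N, P}. Minimal: {C, L, N}⁺ = {C, L, N}; {A, L, N}⁺ = {A, L, N}; {A, C, N}⁺ = {A, C, N}; … — none reach the full schema.
{A, J, N, P}⁺: AJP→CDL adds C, D, L; ACL→DKP adds K → {A, C, D, J, K, L, N, P}. Minimal: {J, N, P}⁺ = {J, N, P}; {A, N, P}⁺ = {A, N, P}; {A, J, P}⁺ = {A, C, D, J, K, L, P}; … — none reach the full schema.
{C, D, L, N}⁺: D→A adds A; ACL→DKP adds K, P; CP→AJ adds J → {A, C, D, J, K, L, N, P}. Minimal: {D, L, N}⁺ = {A, D, L, N}; {C, L, N}⁺ = {C, L, N}; {C, D, N}⁺ = {A, C, D, N}; … — none reach the full schema.
{C, K, L, N}⁺: CKL→ADP adds A, D, P; CP→AJ adds J → {A, C, D, J, K, L, N, P}. Minimal: {K, L, N}⁺ = {K, L, N}; {C, L, N}⁺ = {C, L, N}; {C, K, N}⁺ = {C, K, N}; … — none reach the full schema.
{D, J, N, P}⁺: D→A adds A; AJP→CDL adds C, L; ACL→DKP adds K → {A, C, D, J, K, L, N, P}. Minimal: {J, N, P}⁺ = {J, N, P}; {D, N, P}⁺ = {A, D, N, P}; {D, J, P}⁺ = {A, C, D, J, K, L, P}; … — none reach the full schema.
Any other superkey contains one of these as a subset, so there are no further candidate keys.

{C, N, P}; {A, C, L, N}; {A, J, N, P}; {C, D, L, N}; {C, K, L, N}; {D, J, N, P}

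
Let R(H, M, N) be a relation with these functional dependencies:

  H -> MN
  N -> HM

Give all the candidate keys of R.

H, N

{H}⁺: H→MN adds M, N → {H, M, N}.
{N}⁺: N→HM adds H, M → {H, M, N}.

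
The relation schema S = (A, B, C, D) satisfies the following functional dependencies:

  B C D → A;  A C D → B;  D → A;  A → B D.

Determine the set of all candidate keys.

{A, C}; {C, D}

Attribute C never appears on the right-hand side of any dependency, so C must belong to every candidate key.
{C}⁺ = {C}, which is not all of the schema, so we must add further attributes.
{A, C}⁺: A→BD adds B, D → {A, B, C, D}.
{C, D}⁺: D→A adds A; A→BD adds B → {A, B, C, D}.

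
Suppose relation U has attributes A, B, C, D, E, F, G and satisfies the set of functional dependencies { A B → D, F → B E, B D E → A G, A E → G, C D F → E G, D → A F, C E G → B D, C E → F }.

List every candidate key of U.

Attribute C never appears on the right-hand side of any dependency, so C must belong to every candidate key.
{C}⁺ = {C}, which is not all of the schema, so we must add further attributes.
{C, D}⁺: D→AF adds A, F; F→BE adds B, E; BDE→AG adds G → {A, B, C, D, E, F, G}. Minimal: {D}⁺ = {A, B, D, E, F, G}; {C}⁺ = {C} — none reach the full schema.
{A, B, C}⁺: AB→D adds D; D→AF adds F; F→BE adds E; BDE→AG adds G → {A, B, C, D, E, F, G}. Minimal: {B, C}⁺ = {B, C}; {A, C}⁺ = {A, C}; {A, B}⁺ = {A, B, D, E, F, G} — none reach the full schema.
{A, C, E}⁺: AE→G adds G; CEG→BD adds B, D; CE→F adds F → {A, B, C, D, E, F, G}. Minimal: {C, E}⁺ = {B, C, E, F}; {A, E}⁺ = {A, E, G}; {A, C}⁺ = {A, C} — none reach the full schema.
{A, C, F}⁺: F→BE adds B, E; AE→G adds G; CEG→BD adds D → {A, B, C, D, E, F, G}. Minimal: {C, F}⁺ = {B, C, E, F}; {A, F}⁺ = {A, B, D, E, F, G}; {A, C}⁺ = {A, C} — none reach the full schema.
{C, E, G}⁺: CEG→BD adds B, D; CE→F adds F; BDE→AG adds A → {A, B, C, D, E, F, G}. Minimal: {E, G}⁺ = {E, G}; {C, G}⁺ = {C, G}; {C, E}⁺ = {B, C, E, F} — none reach the full schema.
{C, F, G}⁺: F→BE adds B, E; CEG→BD adds D; BDE→AG adds A → {A, B, C, D, E, F, G}. Minimal: {F, G}⁺ = {B, E, F, G}; {C, G}⁺ = {C, G}; {C, F}⁺ = {B, C, E, F} — none reach the full schema.
Any other superkey contains one of these as a subset, so there are no further candidate keys.

CD, ABC, ACE, ACF, CEG, CFG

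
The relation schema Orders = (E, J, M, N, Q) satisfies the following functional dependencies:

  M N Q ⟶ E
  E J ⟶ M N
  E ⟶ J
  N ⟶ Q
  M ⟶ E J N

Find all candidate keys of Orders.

{E}⁺: E→J adds J; EJ→MN adds M, N; N→Q adds Q → {E, J, M, N, Q}.
{M}⁺: M→EJN adds E, J, N; N→Q adds Q → {E, J, M, N, Q}.
Any other superkey contains one of these as a subset, so there are no further candidate keys.

(E); (M)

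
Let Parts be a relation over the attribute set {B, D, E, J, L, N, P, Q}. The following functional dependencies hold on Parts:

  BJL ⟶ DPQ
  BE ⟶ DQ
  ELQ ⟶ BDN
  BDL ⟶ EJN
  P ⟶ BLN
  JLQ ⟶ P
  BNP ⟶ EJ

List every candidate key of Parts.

{P}⁺: P→BLN adds B, L, N; BNP→EJ adds E, J; BJL→DPQ adds D, Q → {B, D, E, J, L, N, P, Q}.
{B, D, L}⁺: BDL→EJN adds E, J, N; BJL→DPQ adds P, Q → {B, D, E, J, L, N, P, Q}.
{B, E, L}⁺: BE→DQ adds D, Q; ELQ→BDN adds N; BDL→EJN adds J; JLQ→P adds P → {B, D, E, J, L, N, P, Q}.
{B, J, L}⁺: BJL→DPQ adds D, P, Q; BDL→EJN adds E, N → {B, D, E, J, L, N, P, Q}.
{E, L, Q}⁺: ELQ→BDN adds B, D, N; BDL→EJN adds J; JLQ→P adds P → {B, D, E, J, L, N, P, Q}.
{J, L, Q}⁺: JLQ→P adds P; P→BLN adds B, N; BNP→EJ adds E; BJL→DPQ adds D → {B, D, E, J, L, N, P, Q}.

{P}, {B, D, L}, {B, E, L}, {B, J, L}, {E, L, Q}, {J, L, Q}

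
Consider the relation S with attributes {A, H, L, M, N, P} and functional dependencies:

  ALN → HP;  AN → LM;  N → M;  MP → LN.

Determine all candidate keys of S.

{A, N}, {A, M, P}

Attribute A never appears on the right-hand side of any dependency, so A must belong to every candidate key.
{A}⁺ = {A}, which is not all of the schema, so we must add further attributes.
{A, N}⁺: AN→LM adds L, M; ALN→HP adds H, P → {A, H, L, M, N, P}. Minimal: {N}⁺ = {M, N}; {A}⁺ = {A} — none reach the full schema.
{A, M, P}⁺: MP→LN adds L, N; ALN→HP adds H → {A, H, L, M, N, P}. Minimal: {M, P}⁺ = {L, M, N, P}; {A, P}⁺ = {A, P}; {A, M}⁺ = {A, M} — none reach the full schema.
Any other superkey contains one of these as a subset, so there are no further candidate keys.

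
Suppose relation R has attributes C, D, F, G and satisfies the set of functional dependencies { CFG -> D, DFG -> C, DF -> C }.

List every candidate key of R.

CFG, DFG

Attributes F, G never appear on any right-hand side, so every candidate key must contain {F, G}.
{F, G}⁺ = {F, G}, which is not all of the schema, so we must add further attributes.
{C, F, G}⁺: CFG→D adds D → {C, D, F, G}. Minimal: {F, G}⁺ = {F, G}; {C, G}⁺ = {C, G}; {C, F}⁺ = {C, F} — none reach the full schema.
{D, F, G}⁺: DFG→C adds C → {C, D, F, G}. Minimal: {F, G}⁺ = {F, G}; {D, G}⁺ = {D, G}; {D, F}⁺ = {C, D, F} — none reach the full schema.
Any other superkey contains one of these as a subset, so there are no further candidate keys.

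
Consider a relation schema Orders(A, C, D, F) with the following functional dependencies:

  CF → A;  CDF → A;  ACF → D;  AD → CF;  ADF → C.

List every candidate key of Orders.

{A, D}, {C, F}

{A, D}⁺: AD→CF adds C, F → {A, C, D, F}. Minimal: {D}⁺ = {D}; {A}⁺ = {A} — none reach the full schema.
{C, F}⁺: CF→A adds A; ACF→D adds D → {A, C, D, F}. Minimal: {F}⁺ = {F}; {C}⁺ = {C} — none reach the full schema.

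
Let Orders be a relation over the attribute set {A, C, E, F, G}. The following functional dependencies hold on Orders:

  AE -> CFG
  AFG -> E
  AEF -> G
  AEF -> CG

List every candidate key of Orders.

Attribute A never appears on the right-hand side of any dependency, so A must belong to every candidate key.
{A}⁺ = {A}, which is not all of the schema, so we must add further attributes.
{A, E}⁺: AE→CFG adds C, F, G → {A, C, E, F, G}. Minimal: {E}⁺ = {E}; {A}⁺ = {A} — none reach the full schema.
{A, F, G}⁺: AFG→E adds E; AEF→CG adds C → {A, C, E, F, G}. Minimal: {F, G}⁺ = {F, G}; {A, G}⁺ = {A, G}; {A, F}⁺ = {A, F} — none reach the full schema.

(A, E); (A, F, G)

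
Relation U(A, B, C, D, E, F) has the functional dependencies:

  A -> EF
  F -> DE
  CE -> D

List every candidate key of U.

{A, B, C}

Attributes A, B, C never appear on any right-hand side, so every candidate key must contain {A, B, C}.
{A, B, C}⁺ = {A, B, C, D, E, F}, which is all of the schema, so {A, B, C} is the only candidate key.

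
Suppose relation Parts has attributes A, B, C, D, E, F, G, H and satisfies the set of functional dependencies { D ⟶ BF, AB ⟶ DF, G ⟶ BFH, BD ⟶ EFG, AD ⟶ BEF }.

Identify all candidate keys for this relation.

{A, B, C}⁺: AB→DF adds D, F; BD→EFG adds E, G; G→BFH adds H → {A, B, C, D, E, F, G, H}. Minimal: {B, C}⁺ = {B, C}; {A, C}⁺ = {A, C}; {A, B}⁺ = {A, B, D, E, F, G, H} — none reach the full schema.
{A, C, D}⁺: D→BF adds B, F; BD→EFG adds E, G; G→BFH adds H → {A, B, C, D, E, F, G, H}. Minimal: {C, D}⁺ = {B, C, D, E, F, G, H}; {A, D}⁺ = {A, B, D, E, F, G, H}; {A, C}⁺ = {A, C} — none reach the full schema.
{A, C, G}⁺: G→BFH adds B, F, H; AB→DF adds D; BD→EFG adds E → {A, B, C, D, E, F, G, H}. Minimal: {C, G}⁺ = {B, C, F, G, H}; {A, G}⁺ = {A, B, D, E, F, G, H}; {A, C}⁺ = {A, C} — none reach the full schema.

{A, B, C}, {A, C, D}, {A, C, G}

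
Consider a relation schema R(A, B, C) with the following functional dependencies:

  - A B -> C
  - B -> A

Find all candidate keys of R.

{B}⁺: B→A adds A; AB→C adds C → {A, B, C}.
No other minimal superkey exists.

B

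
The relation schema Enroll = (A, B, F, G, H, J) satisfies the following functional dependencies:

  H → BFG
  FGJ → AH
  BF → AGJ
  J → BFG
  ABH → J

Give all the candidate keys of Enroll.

{H}⁺: H→BFG adds B, F, G; BF→AGJ adds A, J → {A, B, F, G, H, J}.
{J}⁺: J→BFG adds B, F, G; FGJ→AH adds A, H → {A, B, F, G, H, J}.
{B, F}⁺: BF→AGJ adds A, G, J; FGJ→AH adds H → {A, B, F, G, H, J}.
Any other superkey contains one of these as a subset, so there are no further candidate keys.

H; J; BF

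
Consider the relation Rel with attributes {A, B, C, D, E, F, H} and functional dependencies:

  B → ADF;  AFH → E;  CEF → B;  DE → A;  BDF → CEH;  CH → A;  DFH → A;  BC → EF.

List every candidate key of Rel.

B; CEF; CFH

{B}⁺: B→ADF adds A, D, F; BDF→CEH adds C, E, H → {A, B, C, D, E, F, H}.
{C, E, F}⁺: CEF→B adds B; B→ADF adds A, D; BDF→CEH adds H → {A, B, C, D, E, F, H}.
{C, F, H}⁺: CH→A adds A; AFH→E adds E; CEF→B adds B; B→ADF adds D → {A, B, C, D, E, F, H}.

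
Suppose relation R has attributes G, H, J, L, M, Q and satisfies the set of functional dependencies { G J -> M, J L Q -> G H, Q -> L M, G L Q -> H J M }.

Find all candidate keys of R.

GQ; JQ

Attribute Q never appears on the right-hand side of any dependency, so Q must belong to every candidate key.
{Q}⁺ = {L, M, Q}, which is not all of the schema, so we must add further attributes.
{G, Q}⁺: Q→LM adds L, M; GLQ→HJM adds H, J → {G, H, J, L, M, Q}. Minimal: {Q}⁺ = {L, M, Q}; {G}⁺ = {G} — none reach the full schema.
{J, Q}⁺: Q→LM adds L, M; JLQ→GH adds G, H → {G, H, J, L, M, Q}. Minimal: {Q}⁺ = {L, M, Q}; {J}⁺ = {J} — none reach the full schema.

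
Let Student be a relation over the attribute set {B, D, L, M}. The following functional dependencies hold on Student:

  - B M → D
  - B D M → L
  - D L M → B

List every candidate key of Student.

Attribute M never appears on the right-hand side of any dependency, so M must belong to every candidate key.
{M}⁺ = {M}, which is not all of the schema, so we must add further attributes.
{B, M}⁺: BM→D adds D; BDM→L adds L → {B, D, L, M}. Minimal: {M}⁺ = {M}; {B}⁺ = {B} — none reach the full schema.
{D, L, M}⁺: DLM→B adds B → {B, D, L, M}. Minimal: {L, M}⁺ = {L, M}; {D, M}⁺ = {D, M}; {D, L}⁺ = {D, L} — none reach the full schema.

(B, M), (D, L, M)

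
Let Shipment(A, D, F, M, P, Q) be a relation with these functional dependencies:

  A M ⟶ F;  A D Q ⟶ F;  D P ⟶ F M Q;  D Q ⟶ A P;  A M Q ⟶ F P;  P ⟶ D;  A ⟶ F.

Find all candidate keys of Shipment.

(P), (D, Q), (A, M, Q)

{P}⁺: P→D adds D; DP→FMQ adds F, M, Q; DQ→AP adds A → {A, D, F, M, P, Q}.
{D, Q}⁺: DQ→AP adds A, P; A→F adds F; DP→FMQ adds M → {A, D, F, M, P, Q}. Minimal: {Q}⁺ = {Q}; {D}⁺ = {D} — none reach the full schema.
{A, M, Q}⁺: AM→F adds F; AMQ→FP adds P; P→D adds D → {A, D, F, M, P, Q}. Minimal: {M, Q}⁺ = {M, Q}; {A, Q}⁺ = {A, F, Q}; {A, M}⁺ = {A, F, M} — none reach the full schema.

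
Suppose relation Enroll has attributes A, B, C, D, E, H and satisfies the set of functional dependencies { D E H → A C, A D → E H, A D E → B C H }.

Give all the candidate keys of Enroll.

{A, D}, {D, E, H}

Attribute D never appears on the right-hand side of any dependency, so D must belong to every candidate key.
{D}⁺ = {D}, which is not all of the schema, so we must add further attributes.
{A, D}⁺: AD→EH adds E, H; ADE→BCH adds B, C → {A, B, C, D, E, H}. Minimal: {D}⁺ = {D}; {A}⁺ = {A} — none reach the full schema.
{D, E, H}⁺: DEH→AC adds A, C; ADE→BCH adds B → {A, B, C, D, E, H}. Minimal: {E, H}⁺ = {E, H}; {D, H}⁺ = {D, H}; {D, E}⁺ = {D, E} — none reach the full schema.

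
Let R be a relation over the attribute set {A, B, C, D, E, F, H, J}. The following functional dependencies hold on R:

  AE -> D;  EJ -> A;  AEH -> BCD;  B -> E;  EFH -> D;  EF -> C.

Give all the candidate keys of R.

Attributes F, H, J never appear on any right-hand side, so every candidate key must contain {F, H, J}.
{F, H, J}⁺ = {F, H, J}, which is not all of the schema, so we must add further attributes.
{B, F, H, J}⁺: B→E adds E; EFH→D adds D; EF→C adds C; EJ→A adds A → {A, B, C, D, E, F, H, J}. Minimal: {F, H, J}⁺ = {F, H, J}; {B, H, J}⁺ = {A, B, C, D, E, H, J}; {B, F, J}⁺ = {A, B, C, D, E, F, J}; … — none reach the full schema.
{E, F, H, J}⁺: EJ→A adds A; AEH→BCD adds B, C, D → {A, B, C, D, E, F, H, J}. Minimal: {F, H, J}⁺ = {F, H, J}; {E, H, J}⁺ = {A, B, C, D, E, H, J}; {E, F, J}⁺ = {A, C, D, E, F, J}; … — none reach the full schema.

BFHJ, EFHJ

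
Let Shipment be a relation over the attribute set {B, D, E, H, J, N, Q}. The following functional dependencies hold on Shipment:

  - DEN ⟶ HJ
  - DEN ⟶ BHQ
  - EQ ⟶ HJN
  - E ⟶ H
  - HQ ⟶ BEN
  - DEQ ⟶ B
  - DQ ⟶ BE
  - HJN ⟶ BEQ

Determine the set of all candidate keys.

{D, Q}, {D, E, N}, {D, H, J, N}

Attribute D never appears on the right-hand side of any dependency, so D must belong to every candidate key.
{D}⁺ = {D}, which is not all of the schema, so we must add further attributes.
{D, Q}⁺: DQ→BE adds B, E; EQ→HJN adds H, J, N → {B, D, E, H, J, N, Q}. Minimal: {Q}⁺ = {Q}; {D}⁺ = {D} — none reach the full schema.
{D, E, N}⁺: DEN→HJ adds H, J; DEN→BHQ adds B, Q → {B, D, E, H, J, N, Q}. Minimal: {E, N}⁺ = {E, H, N}; {D, N}⁺ = {D, N}; {D, E}⁺ = {D, E, H} — none reach the full schema.
{D, H, J, N}⁺: HJN→BEQ adds B, E, Q → {B, D, E, H, J, N, Q}. Minimal: {H, J, N}⁺ = {B, E, H, J, N, Q}; {D, J, N}⁺ = {D, J, N}; {D, H, N}⁺ = {D, H, N}; … — none reach the full schema.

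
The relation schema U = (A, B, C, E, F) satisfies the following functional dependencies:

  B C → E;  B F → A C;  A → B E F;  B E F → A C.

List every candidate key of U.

A, BF

{A}⁺: A→BEF adds B, E, F; BEF→AC adds C → {A, B, C, E, F}.
{B, F}⁺: BF→AC adds A, C; A→BEF adds E → {A, B, C, E, F}. Minimal: {F}⁺ = {F}; {B}⁺ = {B} — none reach the full schema.
Any other superkey contains one of these as a subset, so there are no further candidate keys.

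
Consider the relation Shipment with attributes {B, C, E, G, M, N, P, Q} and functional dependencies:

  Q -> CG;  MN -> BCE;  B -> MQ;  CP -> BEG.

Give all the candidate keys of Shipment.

{B, N, P}; {C, N, P}; {M, N, P}; {N, P, Q}

{B, N, P}⁺: B→MQ adds M, Q; Q→CG adds C, G; MN→BCE adds E → {B, C, E, G, M, N, P, Q}. Minimal: {N, P}⁺ = {N, P}; {B, P}⁺ = {B, C, E, G, M, P, Q}; {B, N}⁺ = {B, C, E, G, M, N, Q} — none reach the full schema.
{C, N, P}⁺: CP→BEG adds B, E, G; B→MQ adds M, Q → {B, C, E, G, M, N, P, Q}. Minimal: {N, P}⁺ = {N, P}; {C, P}⁺ = {B, C, E, G, M, P, Q}; {C, N}⁺ = {C, N} — none reach the full schema.
{M, N, P}⁺: MN→BCE adds B, C, E; B→MQ adds Q; CP→BEG adds G → {B, C, E, G, M, N, P, Q}. Minimal: {N, P}⁺ = {N, P}; {M, P}⁺ = {M, P}; {M, N}⁺ = {B, C, E, G, M, N, Q} — none reach the full schema.
{N, P, Q}⁺: Q→CG adds C, G; CP→BEG adds B, E; B→MQ adds M → {B, C, E, G, M, N, P, Q}. Minimal: {P, Q}⁺ = {B, C, E, G, M, P, Q}; {N, Q}⁺ = {C, G, N, Q}; {N, P}⁺ = {N, P} — none reach the full schema.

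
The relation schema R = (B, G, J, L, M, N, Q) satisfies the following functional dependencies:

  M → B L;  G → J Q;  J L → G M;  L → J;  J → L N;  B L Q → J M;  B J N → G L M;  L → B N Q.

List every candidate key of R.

{G}⁺: G→JQ adds J, Q; J→LN adds L, N; L→BNQ adds B; JL→GM adds M → {B, G, J, L, M, N, Q}.
{J}⁺: J→LN adds L, N; L→BNQ adds B, Q; JL→GM adds G, M → {B, G, J, L, M, N, Q}.
{L}⁺: L→J adds J; J→LN adds N; L→BNQ adds B, Q; JL→GM adds G, M → {B, G, J, L, M, N, Q}.
{M}⁺: M→BL adds B, L; L→J adds J; J→LN adds N; BJN→GLM adds G; L→BNQ adds Q → {B, G, J, L, M, N, Q}.

(G), (J), (L), (M)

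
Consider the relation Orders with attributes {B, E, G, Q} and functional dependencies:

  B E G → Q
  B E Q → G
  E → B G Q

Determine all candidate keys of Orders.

{E}

Attribute E never appears on the right-hand side of any dependency, so E must belong to every candidate key.
{E}⁺ = {B, E, G, Q}, which is all of the schema, so {E} is the only candidate key.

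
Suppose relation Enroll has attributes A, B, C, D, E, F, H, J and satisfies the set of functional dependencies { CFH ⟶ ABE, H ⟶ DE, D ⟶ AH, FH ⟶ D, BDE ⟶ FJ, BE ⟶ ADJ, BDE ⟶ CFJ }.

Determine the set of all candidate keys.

{B, D}⁺: D→AH adds A, H; H→DE adds E; BDE→FJ adds F, J; BDE→CFJ adds C → {A, B, C, D, E, F, H, J}.
{B, E}⁺: BE→ADJ adds A, D, J; BDE→CFJ adds C, F; D→AH adds H → {A, B, C, D, E, F, H, J}.
{B, H}⁺: H→DE adds D, E; D→AH adds A; BDE→FJ adds F, J; BDE→CFJ adds C → {A, B, C, D, E, F, H, J}.
{C, D, F}⁺: D→AH adds A, H; CFH→ABE adds B, E; BDE→FJ adds J → {A, B, C, D, E, F, H, J}.
{C, F, H}⁺: CFH→ABE adds A, B, E; H→DE adds D; BDE→FJ adds J → {A, B, C, D, E, F, H, J}.

{B, D}; {B, E}; {B, H}; {C, D, F}; {C, F, H}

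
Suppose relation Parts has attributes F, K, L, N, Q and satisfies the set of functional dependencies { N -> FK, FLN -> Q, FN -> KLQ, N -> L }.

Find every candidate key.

N

Attribute N never appears on the right-hand side of any dependency, so N must belong to every candidate key.
{N}⁺ = {F, K, L, N, Q}, which is all of the schema, so {N} is the only candidate key.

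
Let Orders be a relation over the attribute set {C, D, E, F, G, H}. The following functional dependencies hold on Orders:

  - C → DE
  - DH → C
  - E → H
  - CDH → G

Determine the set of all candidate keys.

Attribute F never appears on the right-hand side of any dependency, so F must belong to every candidate key.
{F}⁺ = {F}, which is not all of the schema, so we must add further attributes.
{C, F}⁺: C→DE adds D, E; E→H adds H; CDH→G adds G → {C, D, E, F, G, H}. Minimal: {F}⁺ = {F}; {C}⁺ = {C, D, E, G, H} — none reach the full schema.
{D, E, F}⁺: E→H adds H; DH→C adds C; CDH→G adds G → {C, D, E, F, G, H}. Minimal: {E, F}⁺ = {E, F, H}; {D, F}⁺ = {D, F}; {D, E}⁺ = {C, D, E, G, H} — none reach the full schema.
{D, F, H}⁺: DH→C adds C; CDH→G adds G; C→DE adds E → {C, D, E, F, G, H}. Minimal: {F, H}⁺ = {F, H}; {D, H}⁺ = {C, D, E, G, H}; {D, F}⁺ = {D, F} — none reach the full schema.

CF, DEF, DFH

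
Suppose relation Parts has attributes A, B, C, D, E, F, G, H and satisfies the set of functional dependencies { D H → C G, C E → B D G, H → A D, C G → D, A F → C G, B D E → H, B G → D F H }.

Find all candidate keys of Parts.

{C, E}, {E, H}, {A, E, F}, {B, D, E}, {B, E, G}

Attribute E never appears on the right-hand side of any dependency, so E must belong to every candidate key.
{E}⁺ = {E}, which is not all of the schema, so we must add further attributes.
{C, E}⁺: CE→BDG adds B, D, G; BDE→H adds H; BG→DFH adds F; H→AD adds A → {A, B, C, D, E, F, G, H}.
{E, H}⁺: H→AD adds A, D; DH→CG adds C, G; CE→BDG adds B; BG→DFH adds F → {A, B, C, D, E, F, G, H}.
{A, E, F}⁺: AF→CG adds C, G; CE→BDG adds B, D; BDE→H adds H → {A, B, C, D, E, F, G, H}.
{B, D, E}⁺: BDE→H adds H; DH→CG adds C, G; H→AD adds A; BG→DFH adds F → {A, B, C, D, E, F, G, H}.
{B, E, G}⁺: BG→DFH adds D, F, H; DH→CG adds C; H→AD adds A → {A, B, C, D, E, F, G, H}.
Any other superkey contains one of these as a subset, so there are no further candidate keys.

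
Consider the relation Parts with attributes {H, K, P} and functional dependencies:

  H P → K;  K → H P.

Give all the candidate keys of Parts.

{K}, {H, P}

{K}⁺: K→HP adds H, P → {H, K, P}.
{H, P}⁺: HP→K adds K → {H, K, P}. Minimal: {P}⁺ = {P}; {H}⁺ = {H} — none reach the full schema.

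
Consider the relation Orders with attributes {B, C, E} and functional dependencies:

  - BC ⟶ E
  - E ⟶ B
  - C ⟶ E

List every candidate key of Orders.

Attribute C never appears on the right-hand side of any dependency, so C must belong to every candidate key.
{C}⁺ = {B, C, E}, which is all of the schema, so {C} is the only candidate key.

{C}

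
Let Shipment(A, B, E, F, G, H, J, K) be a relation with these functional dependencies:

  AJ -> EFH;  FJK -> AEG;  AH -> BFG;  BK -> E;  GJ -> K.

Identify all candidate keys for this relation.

{A, J}, {F, G, J}, {F, J, K}

{A, J}⁺: AJ→EFH adds E, F, H; AH→BFG adds B, G; GJ→K adds K → {A, B, E, F, G, H, J, K}.
{F, G, J}⁺: GJ→K adds K; FJK→AEG adds A, E; AJ→EFH adds H; AH→BFG adds B → {A, B, E, F, G, H, J, K}.
{F, J, K}⁺: FJK→AEG adds A, E, G; AJ→EFH adds H; AH→BFG adds B → {A, B, E, F, G, H, J, K}.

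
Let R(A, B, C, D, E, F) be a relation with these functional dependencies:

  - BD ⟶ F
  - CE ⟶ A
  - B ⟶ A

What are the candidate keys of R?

(B, C, D, E)

Attributes B, C, D, E never appear on any right-hand side, so every candidate key must contain {B, C, D, E}.
{B, C, D, E}⁺ = {A, B, C, D, E, F}, which is all of the schema, so {B, C, D, E} is the only candidate key.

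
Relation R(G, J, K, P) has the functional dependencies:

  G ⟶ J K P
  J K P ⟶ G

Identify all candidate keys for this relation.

(G), (J, K, P)

{G}⁺: G→JKP adds J, K, P → {G, J, K, P}.
{J, K, P}⁺: JKP→G adds G → {G, J, K, P}. Minimal: {K, P}⁺ = {K, P}; {J, P}⁺ = {J, P}; {J, K}⁺ = {J, K} — none reach the full schema.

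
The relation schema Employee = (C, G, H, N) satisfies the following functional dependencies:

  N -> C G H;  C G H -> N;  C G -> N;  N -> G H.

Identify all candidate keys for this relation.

{N}; {C, G}

{N}⁺: N→CGH adds C, G, H → {C, G, H, N}.
{C, G}⁺: CG→N adds N; N→GH adds H → {C, G, H, N}. Minimal: {G}⁺ = {G}; {C}⁺ = {C} — none reach the full schema.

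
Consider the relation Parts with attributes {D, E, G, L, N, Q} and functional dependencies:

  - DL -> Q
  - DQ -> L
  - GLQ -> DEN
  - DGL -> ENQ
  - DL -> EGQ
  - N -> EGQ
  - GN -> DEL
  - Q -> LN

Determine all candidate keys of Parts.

{N}; {Q}; {D, L}

{N}⁺: N→EGQ adds E, G, Q; GN→DEL adds D, L → {D, E, G, L, N, Q}.
{Q}⁺: Q→LN adds L, N; N→EGQ adds E, G; GN→DEL adds D → {D, E, G, L, N, Q}.
{D, L}⁺: DL→Q adds Q; DL→EGQ adds E, G; Q→LN adds N → {D, E, G, L, N, Q}. Minimal: {L}⁺ = {L}; {D}⁺ = {D} — none reach the full schema.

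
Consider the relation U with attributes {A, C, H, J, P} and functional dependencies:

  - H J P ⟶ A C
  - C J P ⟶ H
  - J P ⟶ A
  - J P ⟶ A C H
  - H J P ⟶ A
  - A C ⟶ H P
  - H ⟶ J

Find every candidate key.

AC, HP, JP

{A, C}⁺: AC→HP adds H, P; H→J adds J → {A, C, H, J, P}.
{H, P}⁺: H→J adds J; HJP→AC adds A, C → {A, C, H, J, P}.
{J, P}⁺: JP→A adds A; JP→ACH adds C, H → {A, C, H, J, P}.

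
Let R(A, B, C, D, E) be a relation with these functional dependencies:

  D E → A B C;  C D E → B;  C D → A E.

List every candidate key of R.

{C, D}, {D, E}

Attribute D never appears on the right-hand side of any dependency, so D must belong to every candidate key.
{D}⁺ = {D}, which is not all of the schema, so we must add further attributes.
{C, D}⁺: CD→AE adds A, E; DE→ABC adds B → {A, B, C, D, E}. Minimal: {D}⁺ = {D}; {C}⁺ = {C} — none reach the full schema.
{D, E}⁺: DE→ABC adds A, B, C → {A, B, C, D, E}. Minimal: {E}⁺ = {E}; {D}⁺ = {D} — none reach the full schema.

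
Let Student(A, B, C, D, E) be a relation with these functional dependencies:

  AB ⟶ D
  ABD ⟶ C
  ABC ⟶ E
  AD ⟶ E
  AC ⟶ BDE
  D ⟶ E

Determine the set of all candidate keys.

Attribute A never appears on the right-hand side of any dependency, so A must belong to every candidate key.
{A}⁺ = {A}, which is not all of the schema, so we must add further attributes.
{A, B}⁺: AB→D adds D; ABD→C adds C; ABC→E adds E → {A, B, C, D, E}. Minimal: {B}⁺ = {B}; {A}⁺ = {A} — none reach the full schema.
{A, C}⁺: AC→BDE adds B, D, E → {A, B, C, D, E}. Minimal: {C}⁺ = {C}; {A}⁺ = {A} — none reach the full schema.

(A, B), (A, C)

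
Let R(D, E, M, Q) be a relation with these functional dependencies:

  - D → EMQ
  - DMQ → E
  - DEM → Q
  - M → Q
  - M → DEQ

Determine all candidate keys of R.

{D}⁺: D→EMQ adds E, M, Q → {D, E, M, Q}.
{M}⁺: M→Q adds Q; M→DEQ adds D, E → {D, E, M, Q}.
Any other superkey contains one of these as a subset, so there are no further candidate keys.

{D}, {M}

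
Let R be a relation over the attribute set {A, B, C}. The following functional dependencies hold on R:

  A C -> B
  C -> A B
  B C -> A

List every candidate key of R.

(C)

Attribute C never appears on the right-hand side of any dependency, so C must belong to every candidate key.
{C}⁺ = {A, B, C}, which is all of the schema, so {C} is the only candidate key.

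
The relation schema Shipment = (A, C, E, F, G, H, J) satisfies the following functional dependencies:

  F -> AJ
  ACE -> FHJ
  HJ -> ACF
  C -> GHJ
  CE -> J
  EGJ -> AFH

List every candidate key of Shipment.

Attribute E never appears on the right-hand side of any dependency, so E must belong to every candidate key.
{E}⁺ = {E}, which is not all of the schema, so we must add further attributes.
{C, E}⁺: C→GHJ adds G, H, J; EGJ→AFH adds A, F → {A, C, E, F, G, H, J}. Minimal: {E}⁺ = {E}; {C}⁺ = {A, C, F, G, H, J} — none reach the full schema.
{E, F, G}⁺: F→AJ adds A, J; EGJ→AFH adds H; HJ→ACF adds C → {A, C, E, F, G, H, J}. Minimal: {F, G}⁺ = {A, F, G, J}; {E, G}⁺ = {E, G}; {E, F}⁺ = {A, E, F, J} — none reach the full schema.
{E, F, H}⁺: F→AJ adds A, J; HJ→ACF adds C; C→GHJ adds G → {A, C, E, F, G, H, J}. Minimal: {F, H}⁺ = {A, C, F, G, H, J}; {E, H}⁺ = {E, H}; {E, F}⁺ = {A, E, F, J} — none reach the full schema.
{E, G, J}⁺: EGJ→AFH adds A, F, H; HJ→ACF adds C → {A, C, E, F, G, H, J}. Minimal: {G, J}⁺ = {G, J}; {E, J}⁺ = {E, J}; {E, G}⁺ = {E, G} — none reach the full schema.
{E, H, J}⁺: HJ→ACF adds A, C, F; C→GHJ adds G → {A, C, E, F, G, H, J}. Minimal: {H, J}⁺ = {A, C, F, G, H, J}; {E, J}⁺ = {E, J}; {E, H}⁺ = {E, H} — none reach the full schema.
Any other superkey contains one of these as a subset, so there are no further candidate keys.

(C, E), (E, F, G), (E, F, H), (E, G, J), (E, H, J)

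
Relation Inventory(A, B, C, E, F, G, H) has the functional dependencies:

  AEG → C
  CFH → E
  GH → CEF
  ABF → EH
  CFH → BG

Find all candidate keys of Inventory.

{A, G, H}⁺: GH→CEF adds C, E, F; CFH→BG adds B → {A, B, C, E, F, G, H}. Minimal: {G, H}⁺ = {B, C, E, F, G, H}; {A, H}⁺ = {A, H}; {A, G}⁺ = {A, G} — none reach the full schema.
{A, B, C, F}⁺: ABF→EH adds E, H; CFH→BG adds G → {A, B, C, E, F, G, H}. Minimal: {B, C, F}⁺ = {B, C, F}; {A, C, F}⁺ = {A, C, F}; {A, B, F}⁺ = {A, B, E, F, H}; … — none reach the full schema.
{A, B, F, G}⁺: ABF→EH adds E, H; AEG→C adds C → {A, B, C, E, F, G, H}. Minimal: {B, F, G}⁺ = {B, F, G}; {A, F, G}⁺ = {A, F, G}; {A, B, G}⁺ = {A, B, G}; … — none reach the full schema.
{A, C, F, H}⁺: CFH→E adds E; CFH→BG adds B, G → {A, B, C, E, F, G, H}. Minimal: {C, F, H}⁺ = {B, C, E, F, G, H}; {A, F, H}⁺ = {A, F, H}; {A, C, H}⁺ = {A, C, H}; … — none reach the full schema.

AGH; ABCF; ABFG; ACFH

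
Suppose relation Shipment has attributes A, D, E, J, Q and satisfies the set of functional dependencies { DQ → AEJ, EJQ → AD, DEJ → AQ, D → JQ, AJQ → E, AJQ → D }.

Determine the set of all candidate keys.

{D}⁺: D→JQ adds J, Q; DQ→AEJ adds A, E → {A, D, E, J, Q}.
{A, J, Q}⁺: AJQ→E adds E; AJQ→D adds D → {A, D, E, J, Q}. Minimal: {J, Q}⁺ = {J, Q}; {A, Q}⁺ = {A, Q}; {A, J}⁺ = {A, J} — none reach the full schema.
{E, J, Q}⁺: EJQ→AD adds A, D → {A, D, E, J, Q}. Minimal: {J, Q}⁺ = {J, Q}; {E, Q}⁺ = {E, Q}; {E, J}⁺ = {E, J} — none reach the full schema.

D, AJQ, EJQ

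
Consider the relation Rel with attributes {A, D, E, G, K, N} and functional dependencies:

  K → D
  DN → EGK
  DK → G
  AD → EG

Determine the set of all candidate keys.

Attributes A, N never appear on any right-hand side, so every candidate key must contain {A, N}.
{A, N}⁺ = {A, N}, which is not all of the schema, so we must add further attributes.
{A, D, N}⁺: DN→EGK adds E, G, K → {A, D, E, G, K, N}. Minimal: {D, N}⁺ = {D, E, G, K, N}; {A, N}⁺ = {A, N}; {A, D}⁺ = {A, D, E, G} — none reach the full schema.
{A, K, N}⁺: K→D adds D; DN→EGK adds E, G → {A, D, E, G, K, N}. Minimal: {K, N}⁺ = {D, E, G, K, N}; {A, N}⁺ = {A, N}; {A, K}⁺ = {A, D, E, G, K} — none reach the full schema.
Any other superkey contains one of these as a subset, so there are no further candidate keys.

{A, D, N}, {A, K, N}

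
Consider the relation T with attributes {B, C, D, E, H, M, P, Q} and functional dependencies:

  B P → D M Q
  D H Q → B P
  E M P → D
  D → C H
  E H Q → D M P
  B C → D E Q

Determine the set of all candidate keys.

{B, C}, {B, D}, {B, P}, {D, Q}, {E, H, Q}, {E, M, P, Q}

{B, C}⁺: BC→DEQ adds D, E, Q; D→CH adds H; EHQ→DMP adds M, P → {B, C, D, E, H, M, P, Q}. Minimal: {C}⁺ = {C}; {B}⁺ = {B} — none reach the full schema.
{B, D}⁺: D→CH adds C, H; BC→DEQ adds E, Q; DHQ→BP adds P; EHQ→DMP adds M → {B, C, D, E, H, M, P, Q}. Minimal: {D}⁺ = {C, D, H}; {B}⁺ = {B} — none reach the full schema.
{B, P}⁺: BP→DMQ adds D, M, Q; D→CH adds C, H; BC→DEQ adds E → {B, C, D, E, H, M, P, Q}. Minimal: {P}⁺ = {P}; {B}⁺ = {B} — none reach the full schema.
{D, Q}⁺: D→CH adds C, H; DHQ→BP adds B, P; BC→DEQ adds E; BP→DMQ adds M → {B, C, D, E, H, M, P, Q}. Minimal: {Q}⁺ = {Q}; {D}⁺ = {C, D, H} — none reach the full schema.
{E, H, Q}⁺: EHQ→DMP adds D, M, P; DHQ→BP adds B; D→CH adds C → {B, C, D, E, H, M, P, Q}. Minimal: {H, Q}⁺ = {H, Q}; {E, Q}⁺ = {E, Q}; {E, H}⁺ = {E, H} — none reach the full schema.
{E, M, P, Q}⁺: EMP→D adds D; D→CH adds C, H; DHQ→BP adds B → {B, C, D, E, H, M, P, Q}. Minimal: {M, P, Q}⁺ = {M, P, Q}; {E, P, Q}⁺ = {E, P, Q}; {E, M, Q}⁺ = {E, M, Q}; … — none reach the full schema.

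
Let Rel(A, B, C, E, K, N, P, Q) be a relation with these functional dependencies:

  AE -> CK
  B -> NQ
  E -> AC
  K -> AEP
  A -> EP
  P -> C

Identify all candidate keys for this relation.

AB, BE, BK

Attribute B never appears on the right-hand side of any dependency, so B must belong to every candidate key.
{B}⁺ = {B, N, Q}, which is not all of the schema, so we must add further attributes.
{A, B}⁺: B→NQ adds N, Q; A→EP adds E, P; P→C adds C; AE→CK adds K → {A, B, C, E, K, N, P, Q}.
{B, E}⁺: B→NQ adds N, Q; E→AC adds A, C; A→EP adds P; AE→CK adds K → {A, B, C, E, K, N, P, Q}.
{B, K}⁺: B→NQ adds N, Q; K→AEP adds A, E, P; P→C adds C → {A, B, C, E, K, N, P, Q}.
Any other superkey contains one of these as a subset, so there are no further candidate keys.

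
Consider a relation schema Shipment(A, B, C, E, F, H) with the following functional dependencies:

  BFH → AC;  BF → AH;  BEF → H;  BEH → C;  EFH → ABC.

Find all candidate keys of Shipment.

Attributes E, F never appear on any right-hand side, so every candidate key must contain {E, F}.
{E, F}⁺ = {E, F}, which is not all of the schema, so we must add further attributes.
{B, E, F}⁺: BF→AH adds A, H; BEH→C adds C → {A, B, C, E, F, H}.
{E, F, H}⁺: EFH→ABC adds A, B, C → {A, B, C, E, F, H}.
Any other superkey contains one of these as a subset, so there are no further candidate keys.

(B, E, F), (E, F, H)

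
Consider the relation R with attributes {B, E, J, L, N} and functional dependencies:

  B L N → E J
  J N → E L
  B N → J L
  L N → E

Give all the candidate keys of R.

Attributes B, N never appear on any right-hand side, so every candidate key must contain {B, N}.
{B, N}⁺ = {B, E, J, L, N}, which is all of the schema, so {B, N} is the only candidate key.

BN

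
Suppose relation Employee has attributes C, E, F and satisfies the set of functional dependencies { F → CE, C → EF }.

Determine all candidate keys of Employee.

{C}⁺: C→EF adds E, F → {C, E, F}.
{F}⁺: F→CE adds C, E → {C, E, F}.
Any other superkey contains one of these as a subset, so there are no further candidate keys.

{C}, {F}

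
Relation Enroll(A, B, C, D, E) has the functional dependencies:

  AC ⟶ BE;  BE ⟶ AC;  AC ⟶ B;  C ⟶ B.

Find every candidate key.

{A, C, D}⁺: AC→BE adds B, E → {A, B, C, D, E}. Minimal: {C, D}⁺ = {B, C, D}; {A, D}⁺ = {A, D}; {A, C}⁺ = {A, B, C, E} — none reach the full schema.
{B, D, E}⁺: BE→AC adds A, C → {A, B, C, D, E}. Minimal: {D, E}⁺ = {D, E}; {B, E}⁺ = {A, B, C, E}; {B, D}⁺ = {B, D} — none reach the full schema.
{C, D, E}⁺: C→B adds B; BE→AC adds A → {A, B, C, D, E}. Minimal: {D, E}⁺ = {D, E}; {C, E}⁺ = {A, B, C, E}; {C, D}⁺ = {B, C, D} — none reach the full schema.
Any other superkey contains one of these as a subset, so there are no further candidate keys.

(A, C, D), (B, D, E), (C, D, E)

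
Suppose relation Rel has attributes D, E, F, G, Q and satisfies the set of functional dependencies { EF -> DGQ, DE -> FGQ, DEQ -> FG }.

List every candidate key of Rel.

{D, E}⁺: DE→FGQ adds F, G, Q → {D, E, F, G, Q}.
{E, F}⁺: EF→DGQ adds D, G, Q → {D, E, F, G, Q}.

{D, E}, {E, F}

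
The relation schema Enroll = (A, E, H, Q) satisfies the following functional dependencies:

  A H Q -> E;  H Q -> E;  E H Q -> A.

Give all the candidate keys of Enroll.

Attributes H, Q never appear on any right-hand side, so every candidate key must contain {H, Q}.
{H, Q}⁺ = {A, E, H, Q}, which is all of the schema, so {H, Q} is the only candidate key.

{H, Q}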